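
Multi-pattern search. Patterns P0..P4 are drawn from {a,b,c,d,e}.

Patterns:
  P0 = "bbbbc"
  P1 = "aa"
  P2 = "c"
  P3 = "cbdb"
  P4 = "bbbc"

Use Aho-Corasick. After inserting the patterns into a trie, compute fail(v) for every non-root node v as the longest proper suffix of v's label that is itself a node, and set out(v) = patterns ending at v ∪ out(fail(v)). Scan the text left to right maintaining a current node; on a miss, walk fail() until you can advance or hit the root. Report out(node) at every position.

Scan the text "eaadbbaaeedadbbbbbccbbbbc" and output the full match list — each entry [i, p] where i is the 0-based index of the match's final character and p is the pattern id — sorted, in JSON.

Build:
Trie nodes:
  0='ε' goto a→6 b→1 c→8
  1='b' goto b→2
  2='bb' goto b→3
  3='bbb' goto b→4 c→12
  4='bbbb' goto c→5
  5='bbbbc' goto ·  ←P0
  6='a' goto a→7
  7='aa' goto ·  ←P1
  8='c' goto b→9  ←P2
  9='cb' goto d→10
  10='cbd' goto b→11
  11='cbdb' goto ·  ←P3
  12='bbbc' goto ·  ←P4

BFS fail/out derivation:
  n1('b'): parent n0 fail=0; on 'b' 0 → fail=0;  out ∅∪∅=∅
  n6('a'): parent n0 fail=0; on 'a' 0 → fail=0;  out ∅∪∅=∅
  n8('c'): parent n0 fail=0; on 'c' 0 → fail=0;  out {2}∪∅={2}
  n2('bb'): parent n1 fail=0; on 'b' 0 → fail=1;  out ∅∪∅=∅
  n7('aa'): parent n6 fail=0; on 'a' 0 → fail=6;  out {1}∪∅={1}
  n9('cb'): parent n8 fail=0; on 'b' 0 → fail=1;  out ∅∪∅=∅
  n3('bbb'): parent n2 fail=1; on 'b' 1 → fail=2;  out ∅∪∅=∅
  n10('cbd'): parent n9 fail=1; on 'd' 1→0 → fail=0;  out ∅∪∅=∅
  n4('bbbb'): parent n3 fail=2; on 'b' 2 → fail=3;  out ∅∪∅=∅
  n11('cbdb'): parent n10 fail=0; on 'b' 0 → fail=1;  out {3}∪∅={3}
  n12('bbbc'): parent n3 fail=2; on 'c' 2→1→0 → fail=8;  out {4}∪{2}={2,4}
  n5('bbbbc'): parent n4 fail=3; on 'c' 3 → fail=12;  out {0}∪{2,4}={0,2,4}

Run:
i=0 'e': node 0→0
i=1 'a': node 0→6
i=2 'a': node 6→7  → match P1@[1:2]
i=3 'd': node 7→0 ·f
i=4 'b': node 0→1
i=5 'b': node 1→2
i=6 'a': node 2→6 ·f
i=7 'a': node 6→7  → match P1@[6:7]
i=8 'e': node 7→0 ·f
i=9 'e': node 0→0
i=10 'd': node 0→0
i=11 'a': node 0→6
i=12 'd': node 6→0 ·f
i=13 'b': node 0→1
i=14 'b': node 1→2
i=15 'b': node 2→3
i=16 'b': node 3→4
i=17 'b': node 4→4 ·f
i=18 'c': node 4→5  → match P0@[14:18],P2@[18:18],P4@[15:18]
i=19 'c': node 5→8 ·f  → match P2@[19:19]
i=20 'b': node 8→9
i=21 'b': node 9→2 ·f
i=22 'b': node 2→3
i=23 'b': node 3→4
i=24 'c': node 4→5  → match P0@[20:24],P2@[24:24],P4@[21:24]

Result: [[2,1],[7,1],[18,0],[18,2],[18,4],[19,2],[24,0],[24,2],[24,4]]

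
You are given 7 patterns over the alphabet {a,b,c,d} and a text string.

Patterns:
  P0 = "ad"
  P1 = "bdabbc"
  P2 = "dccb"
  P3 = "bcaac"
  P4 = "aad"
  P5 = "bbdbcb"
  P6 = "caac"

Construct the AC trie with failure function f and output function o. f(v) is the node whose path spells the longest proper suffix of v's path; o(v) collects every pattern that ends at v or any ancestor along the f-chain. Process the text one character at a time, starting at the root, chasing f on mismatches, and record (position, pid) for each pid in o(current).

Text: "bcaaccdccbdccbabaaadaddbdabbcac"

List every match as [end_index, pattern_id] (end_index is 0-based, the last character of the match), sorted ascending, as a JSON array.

Build automaton:
Trie nodes:
  n0 'ε': a→1 b→3 c→24 d→9
  n1 'a': a→17 d→2
  n2 'ad': ·  ←P0
  n3 'b': b→19 c→13 d→4
  n4 'bd': a→5
  n5 'bda': b→6
  n6 'bdab': b→7
  n7 'bdabb': c→8
  n8 'bdabbc': ·  ←P1
  n9 'd': c→10
  n10 'dc': c→11
  n11 'dcc': b→12
  n12 'dccb': ·  ←P2
  n13 'bc': a→14
  n14 'bca': a→15
  n15 'bcaa': c→16
  n16 'bcaac': ·  ←P3
  n17 'aa': d→18
  n18 'aad': ·  ←P4
  n19 'bb': d→20
  n20 'bbd': b→21
  n21 'bbdb': c→22
  n22 'bbdbc': b→23
  n23 'bbdbcb': ·  ←P5
  n24 'c': a→25
  n25 'ca': a→26
  n26 'caa': c→27
  n27 'caac': ·  ←P6

BFS fail/out derivation:
  fail(1) 'a': from fail(0)=0 chase 'a': 0 ⇒ 0;  out=∅∪out(0)=∅
  fail(3) 'b': from fail(0)=0 chase 'b': 0 ⇒ 0;  out=∅∪out(0)=∅
  fail(9) 'd': from fail(0)=0 chase 'd': 0 ⇒ 0;  out=∅∪out(0)=∅
  fail(24) 'c': from fail(0)=0 chase 'c': 0 ⇒ 0;  out=∅∪out(0)=∅
  fail(2) 'ad': from fail(1)=0 chase 'd': 0 ⇒ 9;  out={0}∪out(9)={0}
  fail(4) 'bd': from fail(3)=0 chase 'd': 0 ⇒ 9;  out=∅∪out(9)=∅
  fail(10) 'dc': from fail(9)=0 chase 'c': 0 ⇒ 24;  out=∅∪out(24)=∅
  fail(13) 'bc': from fail(3)=0 chase 'c': 0 ⇒ 24;  out=∅∪out(24)=∅
  fail(17) 'aa': from fail(1)=0 chase 'a': 0 ⇒ 1;  out=∅∪out(1)=∅
  fail(19) 'bb': from fail(3)=0 chase 'b': 0 ⇒ 3;  out=∅∪out(3)=∅
  fail(25) 'ca': from fail(24)=0 chase 'a': 0 ⇒ 1;  out=∅∪out(1)=∅
  fail(5) 'bda': from fail(4)=9 chase 'a': 9→0 ⇒ 1;  out=∅∪out(1)=∅
  fail(11) 'dcc': from fail(10)=24 chase 'c': 24→0 ⇒ 24;  out=∅∪out(24)=∅
  fail(14) 'bca': from fail(13)=24 chase 'a': 24 ⇒ 25;  out=∅∪out(25)=∅
  fail(18) 'aad': from fail(17)=1 chase 'd': 1 ⇒ 2;  out={4}∪out(2)={0,4}
  fail(20) 'bbd': from fail(19)=3 chase 'd': 3 ⇒ 4;  out=∅∪out(4)=∅
  fail(26) 'caa': from fail(25)=1 chase 'a': 1 ⇒ 17;  out=∅∪out(17)=∅
  fail(6) 'bdab': from fail(5)=1 chase 'b': 1→0 ⇒ 3;  out=∅∪out(3)=∅
  fail(12) 'dccb': from fail(11)=24 chase 'b': 24→0 ⇒ 3;  out={2}∪out(3)={2}
  fail(15) 'bcaa': from fail(14)=25 chase 'a': 25 ⇒ 26;  out=∅∪out(26)=∅
  fail(21) 'bbdb': from fail(20)=4 chase 'b': 4→9→0 ⇒ 3;  out=∅∪out(3)=∅
  fail(27) 'caac': from fail(26)=17 chase 'c': 17→1→0 ⇒ 24;  out={6}∪out(24)={6}
  fail(7) 'bdabb': from fail(6)=3 chase 'b': 3 ⇒ 19;  out=∅∪out(19)=∅
  fail(16) 'bcaac': from fail(15)=26 chase 'c': 26 ⇒ 27;  out={3}∪out(27)={3,6}
  fail(22) 'bbdbc': from fail(21)=3 chase 'c': 3 ⇒ 13;  out=∅∪out(13)=∅
  fail(8) 'bdabbc': from fail(7)=19 chase 'c': 19→3 ⇒ 13;  out={1}∪out(13)={1}
  fail(23) 'bbdbcb': from fail(22)=13 chase 'b': 13→24→0 ⇒ 3;  out={5}∪out(3)={5}

Text stream:
[0] read 'b'  n0⇒n3
[1] read 'c'  n3⇒n13
[2] read 'a'  n13⇒n14
[3] read 'a'  n14⇒n15
[4] read 'c'  n15⇒n16  ** P3@[0:4],P6@[1:4]
[5] read 'c'  n16⇒n24 (via fail)
[6] read 'd'  n24⇒n9 (via fail)
[7] read 'c'  n9⇒n10
[8] read 'c'  n10⇒n11
[9] read 'b'  n11⇒n12  ** P2@[6:9]
[10] read 'd'  n12⇒n4 (via fail)
[11] read 'c'  n4⇒n10 (via fail)
[12] read 'c'  n10⇒n11
[13] read 'b'  n11⇒n12  ** P2@[10:13]
[14] read 'a'  n12⇒n1 (via fail)
[15] read 'b'  n1⇒n3 (via fail)
[16] read 'a'  n3⇒n1 (via fail)
[17] read 'a'  n1⇒n17
[18] read 'a'  n17⇒n17 (via fail)
[19] read 'd'  n17⇒n18  ** P0@[18:19],P4@[17:19]
[20] read 'a'  n18⇒n1 (via fail)
[21] read 'd'  n1⇒n2  ** P0@[20:21]
[22] read 'd'  n2⇒n9 (via fail)
[23] read 'b'  n9⇒n3 (via fail)
[24] read 'd'  n3⇒n4
[25] read 'a'  n4⇒n5
[26] read 'b'  n5⇒n6
[27] read 'b'  n6⇒n7
[28] read 'c'  n7⇒n8  ** P1@[23:28]
[29] read 'a'  n8⇒n14 (via fail)
[30] read 'c'  n14⇒n24 (via fail)

Result: [[4,3],[4,6],[9,2],[13,2],[19,0],[19,4],[21,0],[28,1]]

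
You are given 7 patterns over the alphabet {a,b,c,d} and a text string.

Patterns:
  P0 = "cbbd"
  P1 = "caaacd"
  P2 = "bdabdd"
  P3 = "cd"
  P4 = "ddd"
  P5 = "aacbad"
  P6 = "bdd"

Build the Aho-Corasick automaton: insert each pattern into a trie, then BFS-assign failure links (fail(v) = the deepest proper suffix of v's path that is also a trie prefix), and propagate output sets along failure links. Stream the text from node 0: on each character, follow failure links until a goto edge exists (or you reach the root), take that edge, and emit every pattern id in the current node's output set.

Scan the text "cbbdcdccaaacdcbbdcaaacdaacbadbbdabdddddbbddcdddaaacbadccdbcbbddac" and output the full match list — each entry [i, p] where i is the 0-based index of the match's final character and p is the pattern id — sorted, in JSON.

Build automaton:
Trie nodes:
  0='ε' goto a→20 b→10 c→1 d→17
  1='c' goto a→5 b→2 d→16
  2='cb' goto b→3
  3='cbb' goto d→4
  4='cbbd' goto ·  ←P0
  5='ca' goto a→6
  6='caa' goto a→7
  7='caaa' goto c→8
  8='caaac' goto d→9
  9='caaacd' goto ·  ←P1
  10='b' goto d→11
  11='bd' goto a→12 d→26
  12='bda' goto b→13
  13='bdab' goto d→14
  14='bdabd' goto d→15
  15='bdabdd' goto ·  ←P2
  16='cd' goto ·  ←P3
  17='d' goto d→18
  18='dd' goto d→19
  19='ddd' goto ·  ←P4
  20='a' goto a→21
  21='aa' goto c→22
  22='aac' goto b→23
  23='aacb' goto a→24
  24='aacba' goto d→25
  25='aacbad' goto ·  ←P5
  26='bdd' goto ·  ←P6

Failure links (BFS by depth):
  fail(1) 'c': from fail(0)=0 chase 'c': 0 ⇒ 0;  out=∅∪out(0)=∅
  fail(10) 'b': from fail(0)=0 chase 'b': 0 ⇒ 0;  out=∅∪out(0)=∅
  fail(17) 'd': from fail(0)=0 chase 'd': 0 ⇒ 0;  out=∅∪out(0)=∅
  fail(20) 'a': from fail(0)=0 chase 'a': 0 ⇒ 0;  out=∅∪out(0)=∅
  fail(2) 'cb': from fail(1)=0 chase 'b': 0 ⇒ 10;  out=∅∪out(10)=∅
  fail(5) 'ca': from fail(1)=0 chase 'a': 0 ⇒ 20;  out=∅∪out(20)=∅
  fail(11) 'bd': from fail(10)=0 chase 'd': 0 ⇒ 17;  out=∅∪out(17)=∅
  fail(16) 'cd': from fail(1)=0 chase 'd': 0 ⇒ 17;  out={3}∪out(17)={3}
  fail(18) 'dd': from fail(17)=0 chase 'd': 0 ⇒ 17;  out=∅∪out(17)=∅
  fail(21) 'aa': from fail(20)=0 chase 'a': 0 ⇒ 20;  out=∅∪out(20)=∅
  fail(3) 'cbb': from fail(2)=10 chase 'b': 10→0 ⇒ 10;  out=∅∪out(10)=∅
  fail(6) 'caa': from fail(5)=20 chase 'a': 20 ⇒ 21;  out=∅∪out(21)=∅
  fail(12) 'bda': from fail(11)=17 chase 'a': 17→0 ⇒ 20;  out=∅∪out(20)=∅
  fail(19) 'ddd': from fail(18)=17 chase 'd': 17 ⇒ 18;  out={4}∪out(18)={4}
  fail(22) 'aac': from fail(21)=20 chase 'c': 20→0 ⇒ 1;  out=∅∪out(1)=∅
  fail(26) 'bdd': from fail(11)=17 chase 'd': 17 ⇒ 18;  out={6}∪out(18)={6}
  fail(4) 'cbbd': from fail(3)=10 chase 'd': 10 ⇒ 11;  out={0}∪out(11)={0}
  fail(7) 'caaa': from fail(6)=21 chase 'a': 21→20 ⇒ 21;  out=∅∪out(21)=∅
  fail(13) 'bdab': from fail(12)=20 chase 'b': 20→0 ⇒ 10;  out=∅∪out(10)=∅
  fail(23) 'aacb': from fail(22)=1 chase 'b': 1 ⇒ 2;  out=∅∪out(2)=∅
  fail(8) 'caaac': from fail(7)=21 chase 'c': 21 ⇒ 22;  out=∅∪out(22)=∅
  fail(14) 'bdabd': from fail(13)=10 chase 'd': 10 ⇒ 11;  out=∅∪out(11)=∅
  fail(24) 'aacba': from fail(23)=2 chase 'a': 2→10→0 ⇒ 20;  out=∅∪out(20)=∅
  fail(9) 'caaacd': from fail(8)=22 chase 'd': 22→1 ⇒ 16;  out={1}∪out(16)={1,3}
  fail(15) 'bdabdd': from fail(14)=11 chase 'd': 11 ⇒ 26;  out={2}∪out(26)={2,6}
  fail(25) 'aacbad': from fail(24)=20 chase 'd': 20→0 ⇒ 17;  out={5}∪out(17)={5}

Text stream:
i=0 'c': node 0→1
i=1 'b': node 1→2
i=2 'b': node 2→3
i=3 'd': node 3→4  ** P0@[0:3]
i=4 'c': node 4→1 (fail-walked)
i=5 'd': node 1→16  ** P3@[4:5]
i=6 'c': node 16→1 (fail-walked)
i=7 'c': node 1→1 (fail-walked)
i=8 'a': node 1→5
i=9 'a': node 5→6
i=10 'a': node 6→7
i=11 'c': node 7→8
i=12 'd': node 8→9  ** P1@[7:12],P3@[11:12]
i=13 'c': node 9→1 (fail-walked)
i=14 'b': node 1→2
i=15 'b': node 2→3
i=16 'd': node 3→4  ** P0@[13:16]
i=17 'c': node 4→1 (fail-walked)
i=18 'a': node 1→5
i=19 'a': node 5→6
i=20 'a': node 6→7
i=21 'c': node 7→8
i=22 'd': node 8→9  ** P1@[17:22],P3@[21:22]
i=23 'a': node 9→20 (fail-walked)
i=24 'a': node 20→21
i=25 'c': node 21→22
i=26 'b': node 22→23
i=27 'a': node 23→24
i=28 'd': node 24→25  ** P5@[23:28]
i=29 'b': node 25→10 (fail-walked)
i=30 'b': node 10→10 (fail-walked)
i=31 'd': node 10→11
i=32 'a': node 11→12
i=33 'b': node 12→13
i=34 'd': node 13→14
i=35 'd': node 14→15  ** P2@[30:35],P6@[33:35]
i=36 'd': node 15→19 (fail-walked)  ** P4@[34:36]
i=37 'd': node 19→19 (fail-walked)  ** P4@[35:37]
i=38 'd': node 19→19 (fail-walked)  ** P4@[36:38]
i=39 'b': node 19→10 (fail-walked)
i=40 'b': node 10→10 (fail-walked)
i=41 'd': node 10→11
i=42 'd': node 11→26  ** P6@[40:42]
i=43 'c': node 26→1 (fail-walked)
i=44 'd': node 1→16  ** P3@[43:44]
i=45 'd': node 16→18 (fail-walked)
i=46 'd': node 18→19  ** P4@[44:46]
i=47 'a': node 19→20 (fail-walked)
i=48 'a': node 20→21
i=49 'a': node 21→21 (fail-walked)
i=50 'c': node 21→22
i=51 'b': node 22→23
i=52 'a': node 23→24
i=53 'd': node 24→25  ** P5@[48:53]
i=54 'c': node 25→1 (fail-walked)
i=55 'c': node 1→1 (fail-walked)
i=56 'd': node 1→16  ** P3@[55:56]
i=57 'b': node 16→10 (fail-walked)
i=58 'c': node 10→1 (fail-walked)
i=59 'b': node 1→2
i=60 'b': node 2→3
i=61 'd': node 3→4  ** P0@[58:61]
i=62 'd': node 4→26 (fail-walked)  ** P6@[60:62]
i=63 'a': node 26→20 (fail-walked)
i=64 'c': node 20→1 (fail-walked)

All matches (sorted): [[3,0],[5,3],[12,1],[12,3],[16,0],[22,1],[22,3],[28,5],[35,2],[35,6],[36,4],[37,4],[38,4],[42,6],[44,3],[46,4],[53,5],[56,3],[61,0],[62,6]]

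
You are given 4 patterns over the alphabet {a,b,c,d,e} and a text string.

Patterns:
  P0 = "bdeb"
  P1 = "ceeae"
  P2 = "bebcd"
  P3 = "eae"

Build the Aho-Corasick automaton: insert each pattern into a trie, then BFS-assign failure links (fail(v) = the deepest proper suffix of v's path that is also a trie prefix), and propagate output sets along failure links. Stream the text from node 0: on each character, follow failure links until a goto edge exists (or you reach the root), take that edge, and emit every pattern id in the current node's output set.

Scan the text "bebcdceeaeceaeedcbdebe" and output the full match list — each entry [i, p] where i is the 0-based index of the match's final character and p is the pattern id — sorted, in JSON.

Build:
Trie (insert patterns):
  0='ε' goto b→1 c→5 e→14
  1='b' goto d→2 e→10
  2='bd' goto e→3
  3='bde' goto b→4
  4='bdeb' goto ·  [P0 ends]
  5='c' goto e→6
  6='ce' goto e→7
  7='cee' goto a→8
  8='ceea' goto e→9
  9='ceeae' goto ·  [P1 ends]
  10='be' goto b→11
  11='beb' goto c→12
  12='bebc' goto d→13
  13='bebcd' goto ·  [P2 ends]
  14='e' goto a→15
  15='ea' goto e→16
  16='eae' goto ·  [P3 ends]

BFS fail/out derivation:
  n1('b'): parent n0 fail=0; on 'b' 0 → fail=0;  out ∅∪∅=∅
  n5('c'): parent n0 fail=0; on 'c' 0 → fail=0;  out ∅∪∅=∅
  n14('e'): parent n0 fail=0; on 'e' 0 → fail=0;  out ∅∪∅=∅
  n2('bd'): parent n1 fail=0; on 'd' 0 → fail=0;  out ∅∪∅=∅
  n6('ce'): parent n5 fail=0; on 'e' 0 → fail=14;  out ∅∪∅=∅
  n10('be'): parent n1 fail=0; on 'e' 0 → fail=14;  out ∅∪∅=∅
  n15('ea'): parent n14 fail=0; on 'a' 0 → fail=0;  out ∅∪∅=∅
  n3('bde'): parent n2 fail=0; on 'e' 0 → fail=14;  out ∅∪∅=∅
  n7('cee'): parent n6 fail=14; on 'e' 14→0 → fail=14;  out ∅∪∅=∅
  n11('beb'): parent n10 fail=14; on 'b' 14→0 → fail=1;  out ∅∪∅=∅
  n16('eae'): parent n15 fail=0; on 'e' 0 → fail=14;  out {3}∪∅={3}
  n4('bdeb'): parent n3 fail=14; on 'b' 14→0 → fail=1;  out {0}∪∅={0}
  n8('ceea'): parent n7 fail=14; on 'a' 14 → fail=15;  out ∅∪∅=∅
  n12('bebc'): parent n11 fail=1; on 'c' 1→0 → fail=5;  out ∅∪∅=∅
  n9('ceeae'): parent n8 fail=15; on 'e' 15 → fail=16;  out {1}∪{3}={1,3}
  n13('bebcd'): parent n12 fail=5; on 'd' 5→0 → fail=0;  out {2}∪∅={2}

Scan:
pos 0 'b': at 1
pos 1 'e': at 10
pos 2 'b': at 11
pos 3 'c': at 12
pos 4 'd': at 13  emit P2@[0:4]
pos 5 'c': at 5 (fail-walked)
pos 6 'e': at 6
pos 7 'e': at 7
pos 8 'a': at 8
pos 9 'e': at 9  emit P1@[5:9],P3@[7:9]
pos 10 'c': at 5 (fail-walked)
pos 11 'e': at 6
pos 12 'a': at 15 (fail-walked)
pos 13 'e': at 16  emit P3@[11:13]
pos 14 'e': at 14 (fail-walked)
pos 15 'd': at 0 (fail-walked)
pos 16 'c': at 5
pos 17 'b': at 1 (fail-walked)
pos 18 'd': at 2
pos 19 'e': at 3
pos 20 'b': at 4  emit P0@[17:20]
pos 21 'e': at 10 (fail-walked)

Result: [[4,2],[9,1],[9,3],[13,3],[20,0]]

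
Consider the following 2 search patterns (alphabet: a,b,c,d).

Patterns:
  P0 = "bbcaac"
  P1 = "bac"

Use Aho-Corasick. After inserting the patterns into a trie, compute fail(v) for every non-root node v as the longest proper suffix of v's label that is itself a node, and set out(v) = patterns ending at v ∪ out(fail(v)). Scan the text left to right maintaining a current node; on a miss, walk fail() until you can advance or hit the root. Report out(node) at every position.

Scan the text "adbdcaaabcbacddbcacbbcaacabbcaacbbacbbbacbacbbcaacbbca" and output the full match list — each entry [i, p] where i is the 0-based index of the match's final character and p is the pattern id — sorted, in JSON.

Build automaton:
Trie (insert patterns):
  0='ε' goto b→1
  1='b' goto a→7 b→2
  2='bb' goto c→3
  3='bbc' goto a→4
  4='bbca' goto a→5
  5='bbcaa' goto c→6
  6='bbcaac' goto ·  [P0 ends]
  7='ba' goto c→8
  8='bac' goto ·  [P1 ends]

BFS fail/out derivation:
  fail(1) 'b': from fail(0)=0 chase 'b': 0 ⇒ 0;  out=∅∪out(0)=∅
  fail(2) 'bb': from fail(1)=0 chase 'b': 0 ⇒ 1;  out=∅∪out(1)=∅
  fail(7) 'ba': from fail(1)=0 chase 'a': 0 ⇒ 0;  out=∅∪out(0)=∅
  fail(3) 'bbc': from fail(2)=1 chase 'c': 1→0 ⇒ 0;  out=∅∪out(0)=∅
  fail(8) 'bac': from fail(7)=0 chase 'c': 0 ⇒ 0;  out={1}∪out(0)={1}
  fail(4) 'bbca': from fail(3)=0 chase 'a': 0 ⇒ 0;  out=∅∪out(0)=∅
  fail(5) 'bbcaa': from fail(4)=0 chase 'a': 0 ⇒ 0;  out=∅∪out(0)=∅
  fail(6) 'bbcaac': from fail(5)=0 chase 'c': 0 ⇒ 0;  out={0}∪out(0)={0}

Text stream:
[0] read 'a'  n0⇒n0
[1] read 'd'  n0⇒n0
[2] read 'b'  n0⇒n1
[3] read 'd'  n1⇒n0 (via fail)
[4] read 'c'  n0⇒n0
[5] read 'a'  n0⇒n0
[6] read 'a'  n0⇒n0
[7] read 'a'  n0⇒n0
[8] read 'b'  n0⇒n1
[9] read 'c'  n1⇒n0 (via fail)
[10] read 'b'  n0⇒n1
[11] read 'a'  n1⇒n7
[12] read 'c'  n7⇒n8  emit P1@[10:12]
[13] read 'd'  n8⇒n0 (via fail)
[14] read 'd'  n0⇒n0
[15] read 'b'  n0⇒n1
[16] read 'c'  n1⇒n0 (via fail)
[17] read 'a'  n0⇒n0
[18] read 'c'  n0⇒n0
[19] read 'b'  n0⇒n1
[20] read 'b'  n1⇒n2
[21] read 'c'  n2⇒n3
[22] read 'a'  n3⇒n4
[23] read 'a'  n4⇒n5
[24] read 'c'  n5⇒n6  emit P0@[19:24]
[25] read 'a'  n6⇒n0 (via fail)
[26] read 'b'  n0⇒n1
[27] read 'b'  n1⇒n2
[28] read 'c'  n2⇒n3
[29] read 'a'  n3⇒n4
[30] read 'a'  n4⇒n5
[31] read 'c'  n5⇒n6  emit P0@[26:31]
[32] read 'b'  n6⇒n1 (via fail)
[33] read 'b'  n1⇒n2
[34] read 'a'  n2⇒n7 (via fail)
[35] read 'c'  n7⇒n8  emit P1@[33:35]
[36] read 'b'  n8⇒n1 (via fail)
[37] read 'b'  n1⇒n2
[38] read 'b'  n2⇒n2 (via fail)
[39] read 'a'  n2⇒n7 (via fail)
[40] read 'c'  n7⇒n8  emit P1@[38:40]
[41] read 'b'  n8⇒n1 (via fail)
[42] read 'a'  n1⇒n7
[43] read 'c'  n7⇒n8  emit P1@[41:43]
[44] read 'b'  n8⇒n1 (via fail)
[45] read 'b'  n1⇒n2
[46] read 'c'  n2⇒n3
[47] read 'a'  n3⇒n4
[48] read 'a'  n4⇒n5
[49] read 'c'  n5⇒n6  emit P0@[44:49]
[50] read 'b'  n6⇒n1 (via fail)
[51] read 'b'  n1⇒n2
[52] read 'c'  n2⇒n3
[53] read 'a'  n3⇒n4

Matches: [[12,1],[24,0],[31,0],[35,1],[40,1],[43,1],[49,0]]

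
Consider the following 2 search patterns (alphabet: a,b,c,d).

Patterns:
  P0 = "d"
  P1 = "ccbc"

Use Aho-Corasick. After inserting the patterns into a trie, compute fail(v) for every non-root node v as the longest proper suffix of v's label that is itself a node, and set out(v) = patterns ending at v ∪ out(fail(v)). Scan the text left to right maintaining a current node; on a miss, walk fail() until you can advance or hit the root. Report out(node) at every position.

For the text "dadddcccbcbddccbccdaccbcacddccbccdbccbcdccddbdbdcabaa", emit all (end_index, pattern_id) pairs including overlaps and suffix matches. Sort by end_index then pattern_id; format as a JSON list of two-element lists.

Build automaton:
Trie (insert patterns):
  n0 'ε': c→2 d→1
  n1 'd': ·  ←P0
  n2 'c': c→3
  n3 'cc': b→4
  n4 'ccb': c→5
  n5 'ccbc': ·  ←P1

Failure links (BFS by depth):
  fail(1) 'd': from fail(0)=0 chase 'd': 0 ⇒ 0;  out={0}∪out(0)={0}
  fail(2) 'c': from fail(0)=0 chase 'c': 0 ⇒ 0;  out=∅∪out(0)=∅
  fail(3) 'cc': from fail(2)=0 chase 'c': 0 ⇒ 2;  out=∅∪out(2)=∅
  fail(4) 'ccb': from fail(3)=2 chase 'b': 2→0 ⇒ 0;  out=∅∪out(0)=∅
  fail(5) 'ccbc': from fail(4)=0 chase 'c': 0 ⇒ 2;  out={1}∪out(2)={1}

Text stream:
i=0 'd': node 0→1  ** P0@[0:0]
i=1 'a': node 1→0 (fail-walked)
i=2 'd': node 0→1  ** P0@[2:2]
i=3 'd': node 1→1 (fail-walked)  ** P0@[3:3]
i=4 'd': node 1→1 (fail-walked)  ** P0@[4:4]
i=5 'c': node 1→2 (fail-walked)
i=6 'c': node 2→3
i=7 'c': node 3→3 (fail-walked)
i=8 'b': node 3→4
i=9 'c': node 4→5  ** P1@[6:9]
i=10 'b': node 5→0 (fail-walked)
i=11 'd': node 0→1  ** P0@[11:11]
i=12 'd': node 1→1 (fail-walked)  ** P0@[12:12]
i=13 'c': node 1→2 (fail-walked)
i=14 'c': node 2→3
i=15 'b': node 3→4
i=16 'c': node 4→5  ** P1@[13:16]
i=17 'c': node 5→3 (fail-walked)
i=18 'd': node 3→1 (fail-walked)  ** P0@[18:18]
i=19 'a': node 1→0 (fail-walked)
i=20 'c': node 0→2
i=21 'c': node 2→3
i=22 'b': node 3→4
i=23 'c': node 4→5  ** P1@[20:23]
i=24 'a': node 5→0 (fail-walked)
i=25 'c': node 0→2
i=26 'd': node 2→1 (fail-walked)  ** P0@[26:26]
i=27 'd': node 1→1 (fail-walked)  ** P0@[27:27]
i=28 'c': node 1→2 (fail-walked)
i=29 'c': node 2→3
i=30 'b': node 3→4
i=31 'c': node 4→5  ** P1@[28:31]
i=32 'c': node 5→3 (fail-walked)
i=33 'd': node 3→1 (fail-walked)  ** P0@[33:33]
i=34 'b': node 1→0 (fail-walked)
i=35 'c': node 0→2
i=36 'c': node 2→3
i=37 'b': node 3→4
i=38 'c': node 4→5  ** P1@[35:38]
i=39 'd': node 5→1 (fail-walked)  ** P0@[39:39]
i=40 'c': node 1→2 (fail-walked)
i=41 'c': node 2→3
i=42 'd': node 3→1 (fail-walked)  ** P0@[42:42]
i=43 'd': node 1→1 (fail-walked)  ** P0@[43:43]
i=44 'b': node 1→0 (fail-walked)
i=45 'd': node 0→1  ** P0@[45:45]
i=46 'b': node 1→0 (fail-walked)
i=47 'd': node 0→1  ** P0@[47:47]
i=48 'c': node 1→2 (fail-walked)
i=49 'a': node 2→0 (fail-walked)
i=50 'b': node 0→0
i=51 'a': node 0→0
i=52 'a': node 0→0

Matches: [[0,0],[2,0],[3,0],[4,0],[9,1],[11,0],[12,0],[16,1],[18,0],[23,1],[26,0],[27,0],[31,1],[33,0],[38,1],[39,0],[42,0],[43,0],[45,0],[47,0]]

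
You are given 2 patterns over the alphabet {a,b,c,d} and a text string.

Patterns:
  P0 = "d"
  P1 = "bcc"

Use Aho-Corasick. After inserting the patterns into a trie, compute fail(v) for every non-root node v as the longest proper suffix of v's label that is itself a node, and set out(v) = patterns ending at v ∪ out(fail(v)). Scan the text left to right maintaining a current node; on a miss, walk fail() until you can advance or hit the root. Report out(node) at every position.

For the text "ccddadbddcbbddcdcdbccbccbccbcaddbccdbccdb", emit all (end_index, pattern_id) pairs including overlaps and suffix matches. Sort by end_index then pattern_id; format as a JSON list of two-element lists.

Build:
Trie nodes:
  n0 'ε': b→2 d→1
  n1 'd': ·  ←P0
  n2 'b': c→3
  n3 'bc': c→4
  n4 'bcc': ·  ←P1

Failure links (BFS by depth):
  n1('d'): parent n0 fail=0; on 'd' 0 → fail=0;  out {0}∪∅={0}
  n2('b'): parent n0 fail=0; on 'b' 0 → fail=0;  out ∅∪∅=∅
  n3('bc'): parent n2 fail=0; on 'c' 0 → fail=0;  out ∅∪∅=∅
  n4('bcc'): parent n3 fail=0; on 'c' 0 → fail=0;  out {1}∪∅={1}

Scan:
i=0 'c': node 0→0
i=1 'c': node 0→0
i=2 'd': node 0→1  → match P0@[2:2]
i=3 'd': node 1→1 ·f  → match P0@[3:3]
i=4 'a': node 1→0 ·f
i=5 'd': node 0→1  → match P0@[5:5]
i=6 'b': node 1→2 ·f
i=7 'd': node 2→1 ·f  → match P0@[7:7]
i=8 'd': node 1→1 ·f  → match P0@[8:8]
i=9 'c': node 1→0 ·f
i=10 'b': node 0→2
i=11 'b': node 2→2 ·f
i=12 'd': node 2→1 ·f  → match P0@[12:12]
i=13 'd': node 1→1 ·f  → match P0@[13:13]
i=14 'c': node 1→0 ·f
i=15 'd': node 0→1  → match P0@[15:15]
i=16 'c': node 1→0 ·f
i=17 'd': node 0→1  → match P0@[17:17]
i=18 'b': node 1→2 ·f
i=19 'c': node 2→3
i=20 'c': node 3→4  → match P1@[18:20]
i=21 'b': node 4→2 ·f
i=22 'c': node 2→3
i=23 'c': node 3→4  → match P1@[21:23]
i=24 'b': node 4→2 ·f
i=25 'c': node 2→3
i=26 'c': node 3→4  → match P1@[24:26]
i=27 'b': node 4→2 ·f
i=28 'c': node 2→3
i=29 'a': node 3→0 ·f
i=30 'd': node 0→1  → match P0@[30:30]
i=31 'd': node 1→1 ·f  → match P0@[31:31]
i=32 'b': node 1→2 ·f
i=33 'c': node 2→3
i=34 'c': node 3→4  → match P1@[32:34]
i=35 'd': node 4→1 ·f  → match P0@[35:35]
i=36 'b': node 1→2 ·f
i=37 'c': node 2→3
i=38 'c': node 3→4  → match P1@[36:38]
i=39 'd': node 4→1 ·f  → match P0@[39:39]
i=40 'b': node 1→2 ·f

All matches (sorted): [[2,0],[3,0],[5,0],[7,0],[8,0],[12,0],[13,0],[15,0],[17,0],[20,1],[23,1],[26,1],[30,0],[31,0],[34,1],[35,0],[38,1],[39,0]]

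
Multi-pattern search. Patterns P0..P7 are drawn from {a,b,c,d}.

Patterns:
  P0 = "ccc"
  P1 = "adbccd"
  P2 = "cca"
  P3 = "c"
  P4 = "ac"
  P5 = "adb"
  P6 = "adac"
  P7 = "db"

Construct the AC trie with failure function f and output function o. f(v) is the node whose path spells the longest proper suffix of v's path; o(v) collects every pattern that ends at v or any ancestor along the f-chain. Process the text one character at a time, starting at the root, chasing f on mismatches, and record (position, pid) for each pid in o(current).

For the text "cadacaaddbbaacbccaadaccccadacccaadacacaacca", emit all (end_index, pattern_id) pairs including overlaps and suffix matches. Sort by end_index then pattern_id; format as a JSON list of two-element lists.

Build:
Trie (insert patterns):
  0='ε' goto a→4 c→1 d→14
  1='c' goto c→2  ←P3
  2='cc' goto a→10 c→3
  3='ccc' goto ·  ←P0
  4='a' goto c→11 d→5
  5='ad' goto a→12 b→6
  6='adb' goto c→7  ←P5
  7='adbc' goto c→8
  8='adbcc' goto d→9
  9='adbccd' goto ·  ←P1
  10='cca' goto ·  ←P2
  11='ac' goto ·  ←P4
  12='ada' goto c→13
  13='adac' goto ·  ←P6
  14='d' goto b→15
  15='db' goto ·  ←P7

Failure links (BFS by depth):
  fail(1) 'c': from fail(0)=0 chase 'c': 0 ⇒ 0;  out={3}∪out(0)={3}
  fail(4) 'a': from fail(0)=0 chase 'a': 0 ⇒ 0;  out=∅∪out(0)=∅
  fail(14) 'd': from fail(0)=0 chase 'd': 0 ⇒ 0;  out=∅∪out(0)=∅
  fail(2) 'cc': from fail(1)=0 chase 'c': 0 ⇒ 1;  out=∅∪out(1)={3}
  fail(5) 'ad': from fail(4)=0 chase 'd': 0 ⇒ 14;  out=∅∪out(14)=∅
  fail(11) 'ac': from fail(4)=0 chase 'c': 0 ⇒ 1;  out={4}∪out(1)={3,4}
  fail(15) 'db': from fail(14)=0 chase 'b': 0 ⇒ 0;  out={7}∪out(0)={7}
  fail(3) 'ccc': from fail(2)=1 chase 'c': 1 ⇒ 2;  out={0}∪out(2)={0,3}
  fail(6) 'adb': from fail(5)=14 chase 'b': 14 ⇒ 15;  out={5}∪out(15)={5,7}
  fail(10) 'cca': from fail(2)=1 chase 'a': 1→0 ⇒ 4;  out={2}∪out(4)={2}
  fail(12) 'ada': from fail(5)=14 chase 'a': 14→0 ⇒ 4;  out=∅∪out(4)=∅
  fail(7) 'adbc': from fail(6)=15 chase 'c': 15→0 ⇒ 1;  out=∅∪out(1)={3}
  fail(13) 'adac': from fail(12)=4 chase 'c': 4 ⇒ 11;  out={6}∪out(11)={3,4,6}
  fail(8) 'adbcc': from fail(7)=1 chase 'c': 1 ⇒ 2;  out=∅∪out(2)={3}
  fail(9) 'adbccd': from fail(8)=2 chase 'd': 2→1→0 ⇒ 14;  out={1}∪out(14)={1}

Text stream:
[0] read 'c'  n0⇒n1  ** P3@[0:0]
[1] read 'a'  n1⇒n4 ·f
[2] read 'd'  n4⇒n5
[3] read 'a'  n5⇒n12
[4] read 'c'  n12⇒n13  ** P3@[4:4],P4@[3:4],P6@[1:4]
[5] read 'a'  n13⇒n4 ·f
[6] read 'a'  n4⇒n4 ·f
[7] read 'd'  n4⇒n5
[8] read 'd'  n5⇒n14 ·f
[9] read 'b'  n14⇒n15  ** P7@[8:9]
[10] read 'b'  n15⇒n0 ·f
[11] read 'a'  n0⇒n4
[12] read 'a'  n4⇒n4 ·f
[13] read 'c'  n4⇒n11  ** P3@[13:13],P4@[12:13]
[14] read 'b'  n11⇒n0 ·f
[15] read 'c'  n0⇒n1  ** P3@[15:15]
[16] read 'c'  n1⇒n2  ** P3@[16:16]
[17] read 'a'  n2⇒n10  ** P2@[15:17]
[18] read 'a'  n10⇒n4 ·f
[19] read 'd'  n4⇒n5
[20] read 'a'  n5⇒n12
[21] read 'c'  n12⇒n13  ** P3@[21:21],P4@[20:21],P6@[18:21]
[22] read 'c'  n13⇒n2 ·f  ** P3@[22:22]
[23] read 'c'  n2⇒n3  ** P0@[21:23],P3@[23:23]
[24] read 'c'  n3⇒n3 ·f  ** P0@[22:24],P3@[24:24]
[25] read 'a'  n3⇒n10 ·f  ** P2@[23:25]
[26] read 'd'  n10⇒n5 ·f
[27] read 'a'  n5⇒n12
[28] read 'c'  n12⇒n13  ** P3@[28:28],P4@[27:28],P6@[25:28]
[29] read 'c'  n13⇒n2 ·f  ** P3@[29:29]
[30] read 'c'  n2⇒n3  ** P0@[28:30],P3@[30:30]
[31] read 'a'  n3⇒n10 ·f  ** P2@[29:31]
[32] read 'a'  n10⇒n4 ·f
[33] read 'd'  n4⇒n5
[34] read 'a'  n5⇒n12
[35] read 'c'  n12⇒n13  ** P3@[35:35],P4@[34:35],P6@[32:35]
[36] read 'a'  n13⇒n4 ·f
[37] read 'c'  n4⇒n11  ** P3@[37:37],P4@[36:37]
[38] read 'a'  n11⇒n4 ·f
[39] read 'a'  n4⇒n4 ·f
[40] read 'c'  n4⇒n11  ** P3@[40:40],P4@[39:40]
[41] read 'c'  n11⇒n2 ·f  ** P3@[41:41]
[42] read 'a'  n2⇒n10  ** P2@[40:42]

Result: [[0,3],[4,3],[4,4],[4,6],[9,7],[13,3],[13,4],[15,3],[16,3],[17,2],[21,3],[21,4],[21,6],[22,3],[23,0],[23,3],[24,0],[24,3],[25,2],[28,3],[28,4],[28,6],[29,3],[30,0],[30,3],[31,2],[35,3],[35,4],[35,6],[37,3],[37,4],[40,3],[40,4],[41,3],[42,2]]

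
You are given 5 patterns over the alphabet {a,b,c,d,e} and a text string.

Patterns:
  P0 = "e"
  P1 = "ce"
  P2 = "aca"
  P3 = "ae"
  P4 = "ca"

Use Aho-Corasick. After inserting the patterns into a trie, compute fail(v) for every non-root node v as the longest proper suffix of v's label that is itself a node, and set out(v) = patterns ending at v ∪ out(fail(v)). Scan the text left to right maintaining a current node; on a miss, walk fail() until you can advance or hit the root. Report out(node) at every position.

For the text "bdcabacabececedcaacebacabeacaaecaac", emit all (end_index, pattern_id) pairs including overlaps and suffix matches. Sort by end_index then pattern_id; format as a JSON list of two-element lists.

Construct AC machine:
Trie nodes:
  n0 'ε': a→4 c→2 e→1
  n1 'e': ·  [P0 ends]
  n2 'c': a→8 e→3
  n3 'ce': ·  [P1 ends]
  n4 'a': c→5 e→7
  n5 'ac': a→6
  n6 'aca': ·  [P2 ends]
  n7 'ae': ·  [P3 ends]
  n8 'ca': ·  [P4 ends]

Failure links (BFS by depth):
  fail(1) 'e': from fail(0)=0 chase 'e': 0 ⇒ 0;  out={0}∪out(0)={0}
  fail(2) 'c': from fail(0)=0 chase 'c': 0 ⇒ 0;  out=∅∪out(0)=∅
  fail(4) 'a': from fail(0)=0 chase 'a': 0 ⇒ 0;  out=∅∪out(0)=∅
  fail(3) 'ce': from fail(2)=0 chase 'e': 0 ⇒ 1;  out={1}∪out(1)={0,1}
  fail(5) 'ac': from fail(4)=0 chase 'c': 0 ⇒ 2;  out=∅∪out(2)=∅
  fail(7) 'ae': from fail(4)=0 chase 'e': 0 ⇒ 1;  out={3}∪out(1)={0,3}
  fail(8) 'ca': from fail(2)=0 chase 'a': 0 ⇒ 4;  out={4}∪out(4)={4}
  fail(6) 'aca': from fail(5)=2 chase 'a': 2 ⇒ 8;  out={2}∪out(8)={2,4}

Scan:
pos 0 'b': at 0
pos 1 'd': at 0
pos 2 'c': at 2
pos 3 'a': at 8  ** P4@[2:3]
pos 4 'b': at 0 (via fail)
pos 5 'a': at 4
pos 6 'c': at 5
pos 7 'a': at 6  ** P2@[5:7],P4@[6:7]
pos 8 'b': at 0 (via fail)
pos 9 'e': at 1  ** P0@[9:9]
pos 10 'c': at 2 (via fail)
pos 11 'e': at 3  ** P0@[11:11],P1@[10:11]
pos 12 'c': at 2 (via fail)
pos 13 'e': at 3  ** P0@[13:13],P1@[12:13]
pos 14 'd': at 0 (via fail)
pos 15 'c': at 2
pos 16 'a': at 8  ** P4@[15:16]
pos 17 'a': at 4 (via fail)
pos 18 'c': at 5
pos 19 'e': at 3 (via fail)  ** P0@[19:19],P1@[18:19]
pos 20 'b': at 0 (via fail)
pos 21 'a': at 4
pos 22 'c': at 5
pos 23 'a': at 6  ** P2@[21:23],P4@[22:23]
pos 24 'b': at 0 (via fail)
pos 25 'e': at 1  ** P0@[25:25]
pos 26 'a': at 4 (via fail)
pos 27 'c': at 5
pos 28 'a': at 6  ** P2@[26:28],P4@[27:28]
pos 29 'a': at 4 (via fail)
pos 30 'e': at 7  ** P0@[30:30],P3@[29:30]
pos 31 'c': at 2 (via fail)
pos 32 'a': at 8  ** P4@[31:32]
pos 33 'a': at 4 (via fail)
pos 34 'c': at 5

Result: [[3,4],[7,2],[7,4],[9,0],[11,0],[11,1],[13,0],[13,1],[16,4],[19,0],[19,1],[23,2],[23,4],[25,0],[28,2],[28,4],[30,0],[30,3],[32,4]]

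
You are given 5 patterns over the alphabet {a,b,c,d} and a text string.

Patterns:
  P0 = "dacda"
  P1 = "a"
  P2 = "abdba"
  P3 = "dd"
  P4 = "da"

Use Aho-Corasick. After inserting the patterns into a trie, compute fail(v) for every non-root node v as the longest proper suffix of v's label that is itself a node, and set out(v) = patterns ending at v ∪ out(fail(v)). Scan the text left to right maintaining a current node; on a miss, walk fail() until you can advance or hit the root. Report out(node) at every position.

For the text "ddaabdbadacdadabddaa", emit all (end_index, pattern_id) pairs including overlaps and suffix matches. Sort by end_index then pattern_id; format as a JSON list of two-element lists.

Build:
Trie (insert patterns):
  n0 'ε': a→6 d→1
  n1 'd': a→2 d→11
  n2 'da': c→3  [P4 ends]
  n3 'dac': d→4
  n4 'dacd': a→5
  n5 'dacda': ·  [P0 ends]
  n6 'a': b→7  [P1 ends]
  n7 'ab': d→8
  n8 'abd': b→9
  n9 'abdb': a→10
  n10 'abdba': ·  [P2 ends]
  n11 'dd': ·  [P3 ends]

Failure links (BFS by depth):
  n1('d'): parent n0 fail=0; on 'd' 0 → fail=0;  out ∅∪∅=∅
  n6('a'): parent n0 fail=0; on 'a' 0 → fail=0;  out {1}∪∅={1}
  n2('da'): parent n1 fail=0; on 'a' 0 → fail=6;  out {4}∪{1}={1,4}
  n7('ab'): parent n6 fail=0; on 'b' 0 → fail=0;  out ∅∪∅=∅
  n11('dd'): parent n1 fail=0; on 'd' 0 → fail=1;  out {3}∪∅={3}
  n3('dac'): parent n2 fail=6; on 'c' 6→0 → fail=0;  out ∅∪∅=∅
  n8('abd'): parent n7 fail=0; on 'd' 0 → fail=1;  out ∅∪∅=∅
  n4('dacd'): parent n3 fail=0; on 'd' 0 → fail=1;  out ∅∪∅=∅
  n9('abdb'): parent n8 fail=1; on 'b' 1→0 → fail=0;  out ∅∪∅=∅
  n5('dacda'): parent n4 fail=1; on 'a' 1 → fail=2;  out {0}∪{1,4}={0,1,4}
  n10('abdba'): parent n9 fail=0; on 'a' 0 → fail=6;  out {2}∪{1}={1,2}

Scan:
pos 0 'd': at 1
pos 1 'd': at 11  emit P3@[0:1]
pos 2 'a': at 2 (fail-walked)  emit P1@[2:2],P4@[1:2]
pos 3 'a': at 6 (fail-walked)  emit P1@[3:3]
pos 4 'b': at 7
pos 5 'd': at 8
pos 6 'b': at 9
pos 7 'a': at 10  emit P1@[7:7],P2@[3:7]
pos 8 'd': at 1 (fail-walked)
pos 9 'a': at 2  emit P1@[9:9],P4@[8:9]
pos 10 'c': at 3
pos 11 'd': at 4
pos 12 'a': at 5  emit P0@[8:12],P1@[12:12],P4@[11:12]
pos 13 'd': at 1 (fail-walked)
pos 14 'a': at 2  emit P1@[14:14],P4@[13:14]
pos 15 'b': at 7 (fail-walked)
pos 16 'd': at 8
pos 17 'd': at 11 (fail-walked)  emit P3@[16:17]
pos 18 'a': at 2 (fail-walked)  emit P1@[18:18],P4@[17:18]
pos 19 'a': at 6 (fail-walked)  emit P1@[19:19]

Matches: [[1,3],[2,1],[2,4],[3,1],[7,1],[7,2],[9,1],[9,4],[12,0],[12,1],[12,4],[14,1],[14,4],[17,3],[18,1],[18,4],[19,1]]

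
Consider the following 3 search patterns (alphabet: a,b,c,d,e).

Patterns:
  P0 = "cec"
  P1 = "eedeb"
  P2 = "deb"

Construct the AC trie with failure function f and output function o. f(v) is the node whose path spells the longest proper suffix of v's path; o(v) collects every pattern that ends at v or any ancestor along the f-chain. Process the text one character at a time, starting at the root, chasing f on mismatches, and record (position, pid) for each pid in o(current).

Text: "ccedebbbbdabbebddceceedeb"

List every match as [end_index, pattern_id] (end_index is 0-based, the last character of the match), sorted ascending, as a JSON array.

Build automaton:
Trie (insert patterns):
  0='ε' goto c→1 d→9 e→4
  1='c' goto e→2
  2='ce' goto c→3
  3='cec' goto ·  ←P0
  4='e' goto e→5
  5='ee' goto d→6
  6='eed' goto e→7
  7='eede' goto b→8
  8='eedeb' goto ·  ←P1
  9='d' goto e→10
  10='de' goto b→11
  11='deb' goto ·  ←P2

Failure links (BFS by depth):
  n1('c'): parent n0 fail=0; on 'c' 0 → fail=0;  out ∅∪∅=∅
  n4('e'): parent n0 fail=0; on 'e' 0 → fail=0;  out ∅∪∅=∅
  n9('d'): parent n0 fail=0; on 'd' 0 → fail=0;  out ∅∪∅=∅
  n2('ce'): parent n1 fail=0; on 'e' 0 → fail=4;  out ∅∪∅=∅
  n5('ee'): parent n4 fail=0; on 'e' 0 → fail=4;  out ∅∪∅=∅
  n10('de'): parent n9 fail=0; on 'e' 0 → fail=4;  out ∅∪∅=∅
  n3('cec'): parent n2 fail=4; on 'c' 4→0 → fail=1;  out {0}∪∅={0}
  n6('eed'): parent n5 fail=4; on 'd' 4→0 → fail=9;  out ∅∪∅=∅
  n11('deb'): parent n10 fail=4; on 'b' 4→0 → fail=0;  out {2}∪∅={2}
  n7('eede'): parent n6 fail=9; on 'e' 9 → fail=10;  out ∅∪∅=∅
  n8('eedeb'): parent n7 fail=10; on 'b' 10 → fail=11;  out {1}∪{2}={1,2}

Text stream:
i=0 'c': node 0→1
i=1 'c': node 1→1 ·f
i=2 'e': node 1→2
i=3 'd': node 2→9 ·f
i=4 'e': node 9→10
i=5 'b': node 10→11  → match P2@[3:5]
i=6 'b': node 11→0 ·f
i=7 'b': node 0→0
i=8 'b': node 0→0
i=9 'd': node 0→9
i=10 'a': node 9→0 ·f
i=11 'b': node 0→0
i=12 'b': node 0→0
i=13 'e': node 0→4
i=14 'b': node 4→0 ·f
i=15 'd': node 0→9
i=16 'd': node 9→9 ·f
i=17 'c': node 9→1 ·f
i=18 'e': node 1→2
i=19 'c': node 2→3  → match P0@[17:19]
i=20 'e': node 3→2 ·f
i=21 'e': node 2→5 ·f
i=22 'd': node 5→6
i=23 'e': node 6→7
i=24 'b': node 7→8  → match P1@[20:24],P2@[22:24]

Matches: [[5,2],[19,0],[24,1],[24,2]]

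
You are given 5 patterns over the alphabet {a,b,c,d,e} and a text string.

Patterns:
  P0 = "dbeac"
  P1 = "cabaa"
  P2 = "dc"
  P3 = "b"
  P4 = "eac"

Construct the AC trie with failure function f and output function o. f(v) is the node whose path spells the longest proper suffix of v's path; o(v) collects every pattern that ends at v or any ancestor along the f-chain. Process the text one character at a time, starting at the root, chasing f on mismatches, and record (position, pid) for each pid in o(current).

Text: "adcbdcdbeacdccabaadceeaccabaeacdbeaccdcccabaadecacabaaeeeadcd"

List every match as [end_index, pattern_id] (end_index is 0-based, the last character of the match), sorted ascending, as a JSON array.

Build automaton:
Trie (insert patterns):
  0='ε' goto b→12 c→6 d→1 e→13
  1='d' goto b→2 c→11
  2='db' goto e→3
  3='dbe' goto a→4
  4='dbea' goto c→5
  5='dbeac' goto ·  [P0 ends]
  6='c' goto a→7
  7='ca' goto b→8
  8='cab' goto a→9
  9='caba' goto a→10
  10='cabaa' goto ·  [P1 ends]
  11='dc' goto ·  [P2 ends]
  12='b' goto ·  [P3 ends]
  13='e' goto a→14
  14='ea' goto c→15
  15='eac' goto ·  [P4 ends]

BFS fail/out derivation:
  n1('d'): parent n0 fail=0; on 'd' 0 → fail=0;  out ∅∪∅=∅
  n6('c'): parent n0 fail=0; on 'c' 0 → fail=0;  out ∅∪∅=∅
  n12('b'): parent n0 fail=0; on 'b' 0 → fail=0;  out {3}∪∅={3}
  n13('e'): parent n0 fail=0; on 'e' 0 → fail=0;  out ∅∪∅=∅
  n2('db'): parent n1 fail=0; on 'b' 0 → fail=12;  out ∅∪{3}={3}
  n7('ca'): parent n6 fail=0; on 'a' 0 → fail=0;  out ∅∪∅=∅
  n11('dc'): parent n1 fail=0; on 'c' 0 → fail=6;  out {2}∪∅={2}
  n14('ea'): parent n13 fail=0; on 'a' 0 → fail=0;  out ∅∪∅=∅
  n3('dbe'): parent n2 fail=12; on 'e' 12→0 → fail=13;  out ∅∪∅=∅
  n8('cab'): parent n7 fail=0; on 'b' 0 → fail=12;  out ∅∪{3}={3}
  n15('eac'): parent n14 fail=0; on 'c' 0 → fail=6;  out {4}∪∅={4}
  n4('dbea'): parent n3 fail=13; on 'a' 13 → fail=14;  out ∅∪∅=∅
  n9('caba'): parent n8 fail=12; on 'a' 12→0 → fail=0;  out ∅∪∅=∅
  n5('dbeac'): parent n4 fail=14; on 'c' 14 → fail=15;  out {0}∪{4}={0,4}
  n10('cabaa'): parent n9 fail=0; on 'a' 0 → fail=0;  out {1}∪∅={1}

Run:
[0] read 'a'  n0⇒n0
[1] read 'd'  n0⇒n1
[2] read 'c'  n1⇒n11  ** P2@[1:2]
[3] read 'b'  n11⇒n12 (via fail)  ** P3@[3:3]
[4] read 'd'  n12⇒n1 (via fail)
[5] read 'c'  n1⇒n11  ** P2@[4:5]
[6] read 'd'  n11⇒n1 (via fail)
[7] read 'b'  n1⇒n2  ** P3@[7:7]
[8] read 'e'  n2⇒n3
[9] read 'a'  n3⇒n4
[10] read 'c'  n4⇒n5  ** P0@[6:10],P4@[8:10]
[11] read 'd'  n5⇒n1 (via fail)
[12] read 'c'  n1⇒n11  ** P2@[11:12]
[13] read 'c'  n11⇒n6 (via fail)
[14] read 'a'  n6⇒n7
[15] read 'b'  n7⇒n8  ** P3@[15:15]
[16] read 'a'  n8⇒n9
[17] read 'a'  n9⇒n10  ** P1@[13:17]
[18] read 'd'  n10⇒n1 (via fail)
[19] read 'c'  n1⇒n11  ** P2@[18:19]
[20] read 'e'  n11⇒n13 (via fail)
[21] read 'e'  n13⇒n13 (via fail)
[22] read 'a'  n13⇒n14
[23] read 'c'  n14⇒n15  ** P4@[21:23]
[24] read 'c'  n15⇒n6 (via fail)
[25] read 'a'  n6⇒n7
[26] read 'b'  n7⇒n8  ** P3@[26:26]
[27] read 'a'  n8⇒n9
[28] read 'e'  n9⇒n13 (via fail)
[29] read 'a'  n13⇒n14
[30] read 'c'  n14⇒n15  ** P4@[28:30]
[31] read 'd'  n15⇒n1 (via fail)
[32] read 'b'  n1⇒n2  ** P3@[32:32]
[33] read 'e'  n2⇒n3
[34] read 'a'  n3⇒n4
[35] read 'c'  n4⇒n5  ** P0@[31:35],P4@[33:35]
[36] read 'c'  n5⇒n6 (via fail)
[37] read 'd'  n6⇒n1 (via fail)
[38] read 'c'  n1⇒n11  ** P2@[37:38]
[39] read 'c'  n11⇒n6 (via fail)
[40] read 'c'  n6⇒n6 (via fail)
[41] read 'a'  n6⇒n7
[42] read 'b'  n7⇒n8  ** P3@[42:42]
[43] read 'a'  n8⇒n9
[44] read 'a'  n9⇒n10  ** P1@[40:44]
[45] read 'd'  n10⇒n1 (via fail)
[46] read 'e'  n1⇒n13 (via fail)
[47] read 'c'  n13⇒n6 (via fail)
[48] read 'a'  n6⇒n7
[49] read 'c'  n7⇒n6 (via fail)
[50] read 'a'  n6⇒n7
[51] read 'b'  n7⇒n8  ** P3@[51:51]
[52] read 'a'  n8⇒n9
[53] read 'a'  n9⇒n10  ** P1@[49:53]
[54] read 'e'  n10⇒n13 (via fail)
[55] read 'e'  n13⇒n13 (via fail)
[56] read 'e'  n13⇒n13 (via fail)
[57] read 'a'  n13⇒n14
[58] read 'd'  n14⇒n1 (via fail)
[59] read 'c'  n1⇒n11  ** P2@[58:59]
[60] read 'd'  n11⇒n1 (via fail)

All matches (sorted): [[2,2],[3,3],[5,2],[7,3],[10,0],[10,4],[12,2],[15,3],[17,1],[19,2],[23,4],[26,3],[30,4],[32,3],[35,0],[35,4],[38,2],[42,3],[44,1],[51,3],[53,1],[59,2]]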